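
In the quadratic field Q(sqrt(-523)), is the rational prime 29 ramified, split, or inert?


K = Q(sqrt(-523)). Since d mod 4 = 1, disc(K) = -523.
Check p | disc: -523 mod 29 = 28.
p does not divide disc. Compute Legendre symbol (d/p):
28^((29-1)/2) mod 29 = 1
(d/p) = 1, so p splits: (p) = P*P' with e=1, f=1, g=2.
Therefore p is split.

split


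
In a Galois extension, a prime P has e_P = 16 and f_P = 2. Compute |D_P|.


|D_P| = e * f
= 16 * 2
= 32

32


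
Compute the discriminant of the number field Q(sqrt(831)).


For K = Q(sqrt(d)) with d squarefree: disc(K) = d if d = 1 mod 4, and disc(K) = 4d if d = 2 or 3 mod 4.
Here d = 831, and d mod 4 = 3.
d = 3 mod 4, not 1 (O_K = Z[sqrt(d)]), so disc(K) = 4d = 4 * (831) = 3324

3324


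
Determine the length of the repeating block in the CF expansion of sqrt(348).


Run the CF algorithm for sqrt(348).
a_0 = floor(sqrt(348)) = 18; set m_0=0, q_0=1.
Recurrence: m' = q*a - m,  q' = (d - m'^2)/q,  a' = floor((a_0 + m')/q').
  step 1: m=18, q=24, a=1
  step 2: m=6, q=13, a=1
  step 3: m=7, q=23, a=1
  step 4: m=16, q=4, a=8
  step 5: m=16, q=23, a=1
  step 6: m=7, q=13, a=1
  step 7: m=6, q=24, a=1
  step 8: m=18, q=1, a=36
a_8 = 2*a_0 = 36, so the period closes here.
sqrt(348) = [18; 1, 1, 1, 8, 1, 1, 1, 36]
Period length = 8

8


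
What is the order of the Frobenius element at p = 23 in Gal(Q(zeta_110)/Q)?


The Frobenius at p in Gal(Q(zeta_n)/Q) = (Z/nZ)* is the class of p, so its order is ord_110(23), the smallest k >= 1 with 23^k = 1 mod 110.
n = 110 = 2 * 5 * 11, phi(110) = 40; the order divides phi(n).
Divisors of 40: 1, 2, 4, 5, 8, 10, 20, 40
Repeated squaring mod 110: 23^1 = 23, 23^2 = 89, 23^4 = 1, 23^8 = 1, 23^16 = 1, 23^32 = 1
Test divisors in increasing order:
  k=1: 23^1 = 23 mod 110
  k=2: 23^2 = 89 mod 110
  k=4: 23^4 = 1 mod 110  <- first divisor giving 1
Order = 4

4


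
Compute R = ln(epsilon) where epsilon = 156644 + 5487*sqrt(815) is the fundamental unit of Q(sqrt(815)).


epsilon = 156644 + 5487*sqrt(815)
= 313288.0000
R = ln(313288.0000)
= 12.6549

12.6549


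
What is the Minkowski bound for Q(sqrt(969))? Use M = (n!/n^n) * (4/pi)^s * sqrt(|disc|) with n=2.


d = 969, d mod 4 = 1, so disc(K) = d = 969; |disc(K)| = 969
Real quadratic field, so n = 2, s = r2 = 0, r1 = 2
M = (n!/n^n) * (4/pi)^s * sqrt(|disc(K)|) = (2!/2^2) * (4/pi)^0 * sqrt(969)
= 0.5 * 1.000000 * 31.128765
= 15.5644

15.5644


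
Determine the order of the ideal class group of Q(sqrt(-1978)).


K = Q(sqrt(-1978)). d mod 4 = 2, so D = disc(K) = 4d = -7912
h(K) equals the number of primitive reduced positive-definite forms (a, b, c) = a*x^2 + b*x*y + c*y^2 with b^2 - 4ac = D,
where reduced means |b| <= a <= c, with b >= 0 whenever |b| = a or a = c, and primitive means gcd(a, b, c) = 1.
Reduced forces 3a^2 <= |D| = 7912, so 1 <= a <= 51; b must have the parity of D, and c = (b^2 - D)/(4a) must be an integer >= a.
Enumerate a = 1..51, b in [-a, a]:
  a=1: (1, 0, 1978)  [1]
  a=2: (2, 0, 989)  [1]
  a=3..18: none
  a=19: (19, -12, 106), (19, 12, 106)  [2]
  a=20..22: none
  a=23: (23, 0, 86)  [1]
  a=24..28: none
  a=29: (29, -18, 71), (29, 18, 71)  [2]
  a=30..37: none
  a=38: (38, -12, 53), (38, 12, 53)  [2]
  a=39..40: none
  a=41: (41, -40, 58), (41, 40, 58)  [2]
  a=42: none
  a=43: (43, 0, 46)  [1]
  a=44..51: none
Total reduced forms: 1 + 1 + 2 + 1 + 2 + 2 + 2 + 1 = 12
h = 12

12


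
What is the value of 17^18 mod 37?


p = 37 is prime and the exponent is (p-1)/2 = 18, so by Euler's criterion 17^18 = (17/37) = +1 or -1 mod 37.
Compute by square-and-multiply:
  18 = 16 + 2 (binary 10010)
  Repeated squaring mod 37: 17^1 = 17, 17^2 = 30, 17^4 = 12, 17^8 = 33, 17^16 = 16
  17^18 = 17^16 * 17^2 = 16 * 30 mod 37
    16 * 30 = 480 = 36 mod 37
  17^18 = 36 mod 37
Result 36 = p - 1 = -1 mod 37: 17 is a quadratic non-residue mod 37. As a residue in [0, p-1] the value is 36.
17^18 mod 37 = 36

36


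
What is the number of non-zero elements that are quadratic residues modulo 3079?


For prime p, the number of non-zero quadratic residues is (p-1)/2.
= (3079-1)/2
= 1539

1539


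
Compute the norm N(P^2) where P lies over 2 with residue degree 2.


N(P^a) = p^(a*f)
= 2^(2*2)
= 2^4
= 16

16


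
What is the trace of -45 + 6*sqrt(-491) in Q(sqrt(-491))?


Tr(a + b*sqrt(d)) = (a + b*sqrt(d)) + (a - b*sqrt(d)) = 2a
= 2 * (-45)
= -90

-90


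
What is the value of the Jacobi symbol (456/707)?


Compute (456/707) via quadratic reciprocity:
  pull out 2: (2/707) = -1  (since 707 mod 8 = 3)
  pull out 2: (2/707) = -1  (since 707 mod 8 = 3)
  pull out 2: (2/707) = -1  (since 707 mod 8 = 3)
  reciprocity: (57/707) -> +(707/57)
  reduce: (23/57)
  reciprocity: (23/57) -> +(57/23)
  reduce: (11/23)
  reciprocity: (11/23) -> -(23/11)
  reduce: (1/11)
  (1/11) = 1
Product of signs = 1

1


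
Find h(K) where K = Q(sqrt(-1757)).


K = Q(sqrt(-1757)). d mod 4 = 3, so D = disc(K) = 4d = -7028
h(K) equals the number of primitive reduced positive-definite forms (a, b, c) = a*x^2 + b*x*y + c*y^2 with b^2 - 4ac = D,
where reduced means |b| <= a <= c, with b >= 0 whenever |b| = a or a = c, and primitive means gcd(a, b, c) = 1.
Reduced forces 3a^2 <= |D| = 7028, so 1 <= a <= 48; b must have the parity of D, and c = (b^2 - D)/(4a) must be an integer >= a.
Enumerate a = 1..48, b in [-a, a]:
  a=1: (1, 0, 1757)  [1]
  a=2: (2, 2, 879)  [1]
  a=3: (3, -2, 586), (3, 2, 586)  [2]
  a=4..5: none
  a=6: (6, -2, 293), (6, 2, 293)  [2]
  a=7: (7, 0, 251)  [1]
  a=8: none
  a=9: (9, -8, 197), (9, 8, 197)  [2]
  a=10: none
  a=11: (11, -10, 162), (11, 10, 162)  [2]
  a=12..13: none
  a=14: (14, 14, 129)  [1]
  a=15..17: none
  a=18: (18, -10, 99), (18, 10, 99)  [2]
  a=19..20: none
  a=21: (21, -14, 86), (21, 14, 86)  [2]
  a=22: (22, -10, 81), (22, 10, 81)  [2]
  a=23..26: none
  a=27: (27, -10, 66), (27, 10, 66)  [2]
  a=28..30: none
  a=31: (31, -28, 63), (31, 28, 63)  [2]
  a=32: none
  a=33: (33, -32, 61), (33, -10, 54), (33, 10, 54), (33, 32, 61)  [4]
  a=34..41: none
  a=42: (42, -14, 43), (42, 14, 43)  [2]
  a=43..48: none
Total reduced forms: 1 + 1 + 2 + 2 + 1 + 2 + 2 + 1 + 2 + 2 + 2 + 2 + 2 + 4 + 2 = 28
h = 28

28


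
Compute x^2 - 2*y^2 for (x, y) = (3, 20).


x^2 - d*y^2
= 3^2 - 2*20^2
= 9 - 800
= -791

-791


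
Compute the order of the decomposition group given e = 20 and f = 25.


|D_P| = e * f
= 20 * 25
= 500

500


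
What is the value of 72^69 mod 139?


p = 139 is prime and the exponent is (p-1)/2 = 69, so by Euler's criterion 72^69 = (72/139) = +1 or -1 mod 139.
Compute by square-and-multiply:
  69 = 64 + 4 + 1 (binary 1000101)
  Repeated squaring mod 139: 72^1 = 72, 72^2 = 41, 72^4 = 13, 72^8 = 30, 72^16 = 66, 72^32 = 47, 72^64 = 124
  72^69 = 72^64 * 72^4 * 72^1 = 124 * 13 * 72 mod 139
    124 * 13 = 1612 = 83 mod 139
    83 * 72 = 5976 = 138 mod 139
  72^69 = 138 mod 139
Result 138 = p - 1 = -1 mod 139: 72 is a quadratic non-residue mod 139. As a residue in [0, p-1] the value is 138.
72^69 mod 139 = 138

138


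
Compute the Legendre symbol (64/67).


p = 67 is prime, so compute (64/67) with the reciprocity algorithm (Jacobi-symbol steps: pull out 2s via (2/n), flip via reciprocity, reduce):
  pull out 2: (2/67) = -1  (since 67 mod 8 = 3)
  pull out 2: (2/67) = -1  (since 67 mod 8 = 3)
  pull out 2: (2/67) = -1  (since 67 mod 8 = 3)
  pull out 2: (2/67) = -1  (since 67 mod 8 = 3)
  pull out 2: (2/67) = -1  (since 67 mod 8 = 3)
  pull out 2: (2/67) = -1  (since 67 mod 8 = 3)
  (1/67) = 1
Product of signs = 1
(64/67) = 1

1


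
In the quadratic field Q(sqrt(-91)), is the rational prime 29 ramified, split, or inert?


K = Q(sqrt(-91)). Since d mod 4 = 1, disc(K) = -91.
Check p | disc: -91 mod 29 = 25.
p does not divide disc. Compute Legendre symbol (d/p):
25^((29-1)/2) mod 29 = 1
(d/p) = 1, so p splits: (p) = P*P' with e=1, f=1, g=2.
Therefore p is split.

split


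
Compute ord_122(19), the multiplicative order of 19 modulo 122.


We want ord_122(19), the smallest k >= 1 with 19^k = 1 mod 122.
n = 122 = 2 * 61, phi(122) = 60; the order divides phi(n).
Divisors of 60: 1, 2, 3, 4, 5, 6, 10, 12, 15, 20, 30, 60
Repeated squaring mod 122: 19^1 = 19, 19^2 = 117, 19^4 = 25, 19^8 = 15, 19^16 = 103, 19^32 = 117
Test divisors in increasing order:
  k=1: 19^1 = 19 mod 122
  k=2: 19^2 = 117 mod 122
  k=3: 19^3 = 117 * 19 = 27 mod 122
  k=4: 19^4 = 25 mod 122
  k=5: 19^5 = 25 * 19 = 109 mod 122
  k=6: 19^6 = 25 * 117 = 119 mod 122
  k=10: 19^10 = 15 * 117 = 47 mod 122
  k=12: 19^12 = 15 * 25 = 9 mod 122
  k=15: 19^15 = 15 * 25 * 117 * 19 = 121 mod 122
  k=20: 19^20 = 103 * 25 = 13 mod 122
  k=30: 19^30 = 103 * 15 * 25 * 117 = 1 mod 122  <- first divisor giving 1
Order = 30

30


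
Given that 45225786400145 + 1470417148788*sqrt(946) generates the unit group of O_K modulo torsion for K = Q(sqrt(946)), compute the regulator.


epsilon = 45225786400145 + 1470417148788*sqrt(946)
= 9.0452e+13
R = ln(9.0452e+13)
= 32.1358

32.1358


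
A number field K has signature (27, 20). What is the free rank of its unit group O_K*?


By Dirichlet's unit theorem:
rank = r1 + r2 - 1
= 27 + 20 - 1
= 46

46


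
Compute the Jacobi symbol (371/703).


Compute (371/703) via quadratic reciprocity:
  reciprocity: (371/703) -> -(703/371)
  reduce: (332/371)
  pull out 2: (2/371) = -1  (since 371 mod 8 = 3)
  pull out 2: (2/371) = -1  (since 371 mod 8 = 3)
  reciprocity: (83/371) -> -(371/83)
  reduce: (39/83)
  reciprocity: (39/83) -> -(83/39)
  reduce: (5/39)
  reciprocity: (5/39) -> +(39/5)
  reduce: (4/5)
  pull out 2: (2/5) = -1  (since 5 mod 8 = 5)
  pull out 2: (2/5) = -1  (since 5 mod 8 = 5)
  (1/5) = 1
Product of signs = -1

-1


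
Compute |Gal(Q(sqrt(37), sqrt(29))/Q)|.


The 2 square roots of distinct primes are multiplicatively independent over Q,
so [K:Q] = 2^2 and Gal(K/Q) is isomorphic to (Z/2Z)^2.
|Gal| = 2^2 = 4

4


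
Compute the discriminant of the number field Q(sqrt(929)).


For K = Q(sqrt(d)) with d squarefree: disc(K) = d if d = 1 mod 4, and disc(K) = 4d if d = 2 or 3 mod 4.
Here d = 929, and d mod 4 = 1.
d = 1 mod 4 (O_K = Z[(1+sqrt(d))/2]), so disc(K) = d = 929

929


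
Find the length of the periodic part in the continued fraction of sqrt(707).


Run the CF algorithm for sqrt(707).
a_0 = floor(sqrt(707)) = 26; set m_0=0, q_0=1.
Recurrence: m' = q*a - m,  q' = (d - m'^2)/q,  a' = floor((a_0 + m')/q').
  step 1: m=26, q=31, a=1
  step 2: m=5, q=22, a=1
  step 3: m=17, q=19, a=2
  step 4: m=21, q=14, a=3
  step 5: m=21, q=19, a=2
  step 6: m=17, q=22, a=1
  step 7: m=5, q=31, a=1
  step 8: m=26, q=1, a=52
a_8 = 2*a_0 = 52, so the period closes here.
sqrt(707) = [26; 1, 1, 2, 3, 2, 1, 1, 52]
Period length = 8

8


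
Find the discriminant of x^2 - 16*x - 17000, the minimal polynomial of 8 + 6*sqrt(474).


The element 8 + 6*sqrt(474) has minimal polynomial:
x^2 - 16*x - 17000
Discriminant = (-16)^2 - 4*(-17000)
= 256 + 68000
= 68256

68256


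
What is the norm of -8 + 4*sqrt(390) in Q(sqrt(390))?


N(a + b*sqrt(d)) = a^2 - d*b^2
= (-8)^2 - (390)*(4)^2
= 64 - 6240
= -6176

-6176


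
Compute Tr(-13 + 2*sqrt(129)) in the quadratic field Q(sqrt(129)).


Tr(a + b*sqrt(d)) = (a + b*sqrt(d)) + (a - b*sqrt(d)) = 2a
= 2 * (-13)
= -26

-26


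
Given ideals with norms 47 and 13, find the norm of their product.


N(IJ) = N(I) * N(J)
= 47 * 13
= 611

611


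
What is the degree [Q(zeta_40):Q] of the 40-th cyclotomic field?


The degree equals Euler's totient phi(40).
40 = 2^3 * 5
phi(40) = 16

16


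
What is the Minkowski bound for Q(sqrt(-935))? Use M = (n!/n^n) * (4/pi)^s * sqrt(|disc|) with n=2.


d = -935, d mod 4 = 1, so disc(K) = d = -935; |disc(K)| = 935
Imaginary quadratic field, so n = 2, s = r2 = 1, r1 = 0
M = (n!/n^n) * (4/pi)^s * sqrt(|disc(K)|) = (2!/2^2) * (4/pi)^1 * sqrt(935)
= 0.5 * 1.273240 * 30.577770
= 19.4664

19.4664


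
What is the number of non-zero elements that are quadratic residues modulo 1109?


For prime p, the number of non-zero quadratic residues is (p-1)/2.
= (1109-1)/2
= 554

554


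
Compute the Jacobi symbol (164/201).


Compute (164/201) via quadratic reciprocity:
  pull out 2: (2/201) = +1  (since 201 mod 8 = 1)
  pull out 2: (2/201) = +1  (since 201 mod 8 = 1)
  reciprocity: (41/201) -> +(201/41)
  reduce: (37/41)
  reciprocity: (37/41) -> +(41/37)
  reduce: (4/37)
  pull out 2: (2/37) = -1  (since 37 mod 8 = 5)
  pull out 2: (2/37) = -1  (since 37 mod 8 = 5)
  (1/37) = 1
Product of signs = 1

1


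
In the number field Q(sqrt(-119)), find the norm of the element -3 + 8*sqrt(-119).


N(a + b*sqrt(d)) = a^2 - d*b^2
= (-3)^2 - (-119)*(8)^2
= 9 + 7616
= 7625

7625


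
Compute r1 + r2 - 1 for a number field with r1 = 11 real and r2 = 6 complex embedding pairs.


By Dirichlet's unit theorem:
rank = r1 + r2 - 1
= 11 + 6 - 1
= 16

16


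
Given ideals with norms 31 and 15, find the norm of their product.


N(IJ) = N(I) * N(J)
= 31 * 15
= 465

465


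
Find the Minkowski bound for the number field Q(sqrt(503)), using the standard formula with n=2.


d = 503, d mod 4 = 3, so disc(K) = 4d = 2012; |disc(K)| = 2012
Real quadratic field, so n = 2, s = r2 = 0, r1 = 2
M = (n!/n^n) * (4/pi)^s * sqrt(|disc(K)|) = (2!/2^2) * (4/pi)^0 * sqrt(2012)
= 0.5 * 1.000000 * 44.855323
= 22.4277

22.4277


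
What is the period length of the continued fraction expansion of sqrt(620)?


Run the CF algorithm for sqrt(620).
a_0 = floor(sqrt(620)) = 24; set m_0=0, q_0=1.
Recurrence: m' = q*a - m,  q' = (d - m'^2)/q,  a' = floor((a_0 + m')/q').
  step 1: m=24, q=44, a=1
  step 2: m=20, q=5, a=8
  step 3: m=20, q=44, a=1
  step 4: m=24, q=1, a=48
a_4 = 2*a_0 = 48, so the period closes here.
sqrt(620) = [24; 1, 8, 1, 48]
Period length = 4

4


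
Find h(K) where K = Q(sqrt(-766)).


K = Q(sqrt(-766)). d mod 4 = 2, so D = disc(K) = 4d = -3064
h(K) equals the number of primitive reduced positive-definite forms (a, b, c) = a*x^2 + b*x*y + c*y^2 with b^2 - 4ac = D,
where reduced means |b| <= a <= c, with b >= 0 whenever |b| = a or a = c, and primitive means gcd(a, b, c) = 1.
Reduced forces 3a^2 <= |D| = 3064, so 1 <= a <= 31; b must have the parity of D, and c = (b^2 - D)/(4a) must be an integer >= a.
Enumerate a = 1..31, b in [-a, a]:
  a=1: (1, 0, 766)  [1]
  a=2: (2, 0, 383)  [1]
  a=3..4: none
  a=5: (5, -4, 154), (5, 4, 154)  [2]
  a=6: none
  a=7: (7, -4, 110), (7, 4, 110)  [2]
  a=8..9: none
  a=10: (10, -4, 77), (10, 4, 77)  [2]
  a=11: (11, -4, 70), (11, 4, 70)  [2]
  a=12: none
  a=13: (13, -2, 59), (13, 2, 59)  [2]
  a=14: (14, -4, 55), (14, 4, 55)  [2]
  a=15..16: none
  a=17: (17, -8, 46), (17, 8, 46)  [2]
  a=18..21: none
  a=22: (22, -4, 35), (22, 4, 35)  [2]
  a=23: (23, -8, 34), (23, 8, 34)  [2]
  a=24: none
  a=25: (25, -6, 31), (25, 6, 31)  [2]
  a=26: (26, -24, 35), (26, 24, 35)  [2]
  a=27..31: none
Total reduced forms: 1 + 1 + 2 + 2 + 2 + 2 + 2 + 2 + 2 + 2 + 2 + 2 + 2 = 24
h = 24

24


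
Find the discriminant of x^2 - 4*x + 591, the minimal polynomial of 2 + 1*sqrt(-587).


The element 2 + 1*sqrt(-587) has minimal polynomial:
x^2 - 4*x + 591
Discriminant = (-4)^2 - 4*(591)
= 16 - 2364
= -2348

-2348


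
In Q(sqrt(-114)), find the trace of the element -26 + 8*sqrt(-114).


Tr(a + b*sqrt(d)) = (a + b*sqrt(d)) + (a - b*sqrt(d)) = 2a
= 2 * (-26)
= -52

-52


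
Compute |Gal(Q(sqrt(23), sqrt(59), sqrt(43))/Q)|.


The 3 square roots of distinct primes are multiplicatively independent over Q,
so [K:Q] = 2^3 and Gal(K/Q) is isomorphic to (Z/2Z)^3.
|Gal| = 2^3 = 8

8


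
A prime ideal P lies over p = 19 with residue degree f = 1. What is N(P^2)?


N(P^a) = p^(a*f)
= 19^(2*1)
= 19^2
= 361

361


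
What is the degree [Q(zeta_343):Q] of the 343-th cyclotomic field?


The degree equals Euler's totient phi(343).
343 = 7^3
phi(343) = 294

294


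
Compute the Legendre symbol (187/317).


p = 317 is prime, so compute (187/317) with the reciprocity algorithm (Jacobi-symbol steps: pull out 2s via (2/n), flip via reciprocity, reduce):
  reciprocity: (187/317) -> +(317/187)
  reduce: (130/187)
  pull out 2: (2/187) = -1  (since 187 mod 8 = 3)
  reciprocity: (65/187) -> +(187/65)
  reduce: (57/65)
  reciprocity: (57/65) -> +(65/57)
  reduce: (8/57)
  pull out 2: (2/57) = +1  (since 57 mod 8 = 1)
  pull out 2: (2/57) = +1  (since 57 mod 8 = 1)
  pull out 2: (2/57) = +1  (since 57 mod 8 = 1)
  (1/57) = 1
Product of signs = -1
(187/317) = -1

-1


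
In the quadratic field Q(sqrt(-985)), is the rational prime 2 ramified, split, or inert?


K = Q(sqrt(-985)). Since d mod 4 = 3, disc(K) = -3940.
Check p | disc: -3940 mod 2 = 0.
p divides disc, so p ramifies: (p) = P^2 with e=2, f=1, g=1.
Therefore p is ramified.

ramified


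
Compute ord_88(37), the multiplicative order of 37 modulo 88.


We want ord_88(37), the smallest k >= 1 with 37^k = 1 mod 88.
n = 88 = 2^3 * 11, phi(88) = 40; the order divides phi(n).
Divisors of 40: 1, 2, 4, 5, 8, 10, 20, 40
Repeated squaring mod 88: 37^1 = 37, 37^2 = 49, 37^4 = 25, 37^8 = 9, 37^16 = 81, 37^32 = 49
Test divisors in increasing order:
  k=1: 37^1 = 37 mod 88
  k=2: 37^2 = 49 mod 88
  k=4: 37^4 = 25 mod 88
  k=5: 37^5 = 25 * 37 = 45 mod 88
  k=8: 37^8 = 9 mod 88
  k=10: 37^10 = 9 * 49 = 1 mod 88  <- first divisor giving 1
Order = 10

10


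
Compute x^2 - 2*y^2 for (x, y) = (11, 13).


x^2 - d*y^2
= 11^2 - 2*13^2
= 121 - 338
= -217

-217


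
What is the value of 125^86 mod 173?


p = 173 is prime and the exponent is (p-1)/2 = 86, so by Euler's criterion 125^86 = (125/173) = +1 or -1 mod 173.
Compute by square-and-multiply:
  86 = 64 + 16 + 4 + 2 (binary 1010110)
  Repeated squaring mod 173: 125^1 = 125, 125^2 = 55, 125^4 = 84, 125^8 = 136, 125^16 = 158, 125^32 = 52, 125^64 = 109
  125^86 = 125^64 * 125^16 * 125^4 * 125^2 = 109 * 158 * 84 * 55 mod 173
    109 * 158 = 17222 = 95 mod 173
    95 * 84 = 7980 = 22 mod 173
    22 * 55 = 1210 = 172 mod 173
  125^86 = 172 mod 173
Result 172 = p - 1 = -1 mod 173: 125 is a quadratic non-residue mod 173. As a residue in [0, p-1] the value is 172.
125^86 mod 173 = 172

172


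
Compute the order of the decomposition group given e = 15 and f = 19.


|D_P| = e * f
= 15 * 19
= 285

285


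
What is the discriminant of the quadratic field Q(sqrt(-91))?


For K = Q(sqrt(d)) with d squarefree: disc(K) = d if d = 1 mod 4, and disc(K) = 4d if d = 2 or 3 mod 4.
Here d = -91, and d mod 4 = 1.
d = 1 mod 4 (O_K = Z[(1+sqrt(d))/2]), so disc(K) = d = -91

-91


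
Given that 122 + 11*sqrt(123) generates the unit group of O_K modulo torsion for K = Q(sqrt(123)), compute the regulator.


epsilon = 122 + 11*sqrt(123)
= 243.9959
R = ln(243.9959)
= 5.4972

5.4972


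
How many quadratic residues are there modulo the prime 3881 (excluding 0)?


For prime p, the number of non-zero quadratic residues is (p-1)/2.
= (3881-1)/2
= 1940

1940


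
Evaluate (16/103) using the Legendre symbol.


p = 103 is prime, so compute (16/103) with the reciprocity algorithm (Jacobi-symbol steps: pull out 2s via (2/n), flip via reciprocity, reduce):
  pull out 2: (2/103) = +1  (since 103 mod 8 = 7)
  pull out 2: (2/103) = +1  (since 103 mod 8 = 7)
  pull out 2: (2/103) = +1  (since 103 mod 8 = 7)
  pull out 2: (2/103) = +1  (since 103 mod 8 = 7)
  (1/103) = 1
Product of signs = 1
(16/103) = 1

1


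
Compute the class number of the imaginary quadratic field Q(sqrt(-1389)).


K = Q(sqrt(-1389)). d mod 4 = 3, so D = disc(K) = 4d = -5556
h(K) equals the number of primitive reduced positive-definite forms (a, b, c) = a*x^2 + b*x*y + c*y^2 with b^2 - 4ac = D,
where reduced means |b| <= a <= c, with b >= 0 whenever |b| = a or a = c, and primitive means gcd(a, b, c) = 1.
Reduced forces 3a^2 <= |D| = 5556, so 1 <= a <= 43; b must have the parity of D, and c = (b^2 - D)/(4a) must be an integer >= a.
Enumerate a = 1..43, b in [-a, a]:
  a=1: (1, 0, 1389)  [1]
  a=2: (2, 2, 695)  [1]
  a=3: (3, 0, 463)  [1]
  a=4: none
  a=5: (5, -2, 278), (5, 2, 278)  [2]
  a=6: (6, 6, 233)  [1]
  a=7: (7, -4, 199), (7, 4, 199)  [2]
  a=8..9: none
  a=10: (10, -2, 139), (10, 2, 139)  [2]
  a=11..13: none
  a=14: (14, -10, 101), (14, 10, 101)  [2]
  a=15: (15, -12, 95), (15, 12, 95)  [2]
  a=16..18: none
  a=19: (19, -12, 75), (19, 12, 75)  [2]
  a=20: none
  a=21: (21, -18, 70), (21, 18, 70)  [2]
  a=22..24: none
  a=25: (25, -12, 57), (25, 12, 57)  [2]
  a=26..29: none
  a=30: (30, -18, 49), (30, 18, 49)  [2]
  a=31..34: none
  a=35: (35, -32, 47), (35, -18, 42), (35, 18, 42), (35, 32, 47)  [4]
  a=36..37: none
  a=38: (38, -26, 41), (38, 26, 41)  [2]
  a=39..43: none
Total reduced forms: 1 + 1 + 1 + 2 + 1 + 2 + 2 + 2 + 2 + 2 + 2 + 2 + 2 + 4 + 2 = 28
h = 28

28


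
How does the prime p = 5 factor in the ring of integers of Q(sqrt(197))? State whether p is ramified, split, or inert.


K = Q(sqrt(197)). Since d mod 4 = 1, disc(K) = 197.
Check p | disc: 197 mod 5 = 2.
p does not divide disc. Compute Legendre symbol (d/p):
2^((5-1)/2) mod 5 = -1
(d/p) = -1, so p is inert: (p) stays prime with e=1, f=2, g=1.
Therefore p is inert.

inert


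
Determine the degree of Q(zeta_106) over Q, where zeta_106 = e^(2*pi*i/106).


The degree equals Euler's totient phi(106).
106 = 2 * 53
phi(106) = 52

52


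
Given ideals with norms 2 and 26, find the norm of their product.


N(IJ) = N(I) * N(J)
= 2 * 26
= 52

52


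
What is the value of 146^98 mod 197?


p = 197 is prime and the exponent is (p-1)/2 = 98, so by Euler's criterion 146^98 = (146/197) = +1 or -1 mod 197.
Compute by square-and-multiply:
  98 = 64 + 32 + 2 (binary 1100010)
  Repeated squaring mod 197: 146^1 = 146, 146^2 = 40, 146^4 = 24, 146^8 = 182, 146^16 = 28, 146^32 = 193, 146^64 = 16
  146^98 = 146^64 * 146^32 * 146^2 = 16 * 193 * 40 mod 197
    16 * 193 = 3088 = 133 mod 197
    133 * 40 = 5320 = 1 mod 197
  146^98 = 1 mod 197
Result 1: 146 is a quadratic residue mod 197.
146^98 mod 197 = 1

1


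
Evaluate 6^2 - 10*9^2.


x^2 - d*y^2
= 6^2 - 10*9^2
= 36 - 810
= -774

-774


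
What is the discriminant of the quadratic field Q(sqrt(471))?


For K = Q(sqrt(d)) with d squarefree: disc(K) = d if d = 1 mod 4, and disc(K) = 4d if d = 2 or 3 mod 4.
Here d = 471, and d mod 4 = 3.
d = 3 mod 4, not 1 (O_K = Z[sqrt(d)]), so disc(K) = 4d = 4 * (471) = 1884

1884


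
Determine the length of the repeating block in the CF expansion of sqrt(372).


Run the CF algorithm for sqrt(372).
a_0 = floor(sqrt(372)) = 19; set m_0=0, q_0=1.
Recurrence: m' = q*a - m,  q' = (d - m'^2)/q,  a' = floor((a_0 + m')/q').
  step 1: m=19, q=11, a=3
  step 2: m=14, q=16, a=2
  step 3: m=18, q=3, a=12
  step 4: m=18, q=16, a=2
  step 5: m=14, q=11, a=3
  step 6: m=19, q=1, a=38
a_6 = 2*a_0 = 38, so the period closes here.
sqrt(372) = [19; 3, 2, 12, 2, 3, 38]
Period length = 6

6


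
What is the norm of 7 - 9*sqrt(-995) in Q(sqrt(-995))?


N(a + b*sqrt(d)) = a^2 - d*b^2
= (7)^2 - (-995)*(-9)^2
= 49 + 80595
= 80644

80644


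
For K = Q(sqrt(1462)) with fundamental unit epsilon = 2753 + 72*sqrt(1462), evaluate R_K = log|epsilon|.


epsilon = 2753 + 72*sqrt(1462)
= 5505.9998
R = ln(5505.9998)
= 8.6136

8.6136


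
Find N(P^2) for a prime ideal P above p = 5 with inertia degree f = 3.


N(P^a) = p^(a*f)
= 5^(2*3)
= 5^6
= 15625

15625


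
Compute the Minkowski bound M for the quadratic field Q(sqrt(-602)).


d = -602, d mod 4 = 2, so disc(K) = 4d = -2408; |disc(K)| = 2408
Imaginary quadratic field, so n = 2, s = r2 = 1, r1 = 0
M = (n!/n^n) * (4/pi)^s * sqrt(|disc(K)|) = (2!/2^2) * (4/pi)^1 * sqrt(2408)
= 0.5 * 1.273240 * 49.071377
= 31.2398

31.2398


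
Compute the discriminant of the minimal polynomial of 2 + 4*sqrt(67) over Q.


The element 2 + 4*sqrt(67) has minimal polynomial:
x^2 - 4*x - 1068
Discriminant = (-4)^2 - 4*(-1068)
= 16 + 4272
= 4288

4288


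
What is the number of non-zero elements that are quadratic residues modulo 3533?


For prime p, the number of non-zero quadratic residues is (p-1)/2.
= (3533-1)/2
= 1766

1766


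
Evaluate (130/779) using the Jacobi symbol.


Compute (130/779) via quadratic reciprocity:
  pull out 2: (2/779) = -1  (since 779 mod 8 = 3)
  reciprocity: (65/779) -> +(779/65)
  reduce: (64/65)
  pull out 2: (2/65) = +1  (since 65 mod 8 = 1)
  pull out 2: (2/65) = +1  (since 65 mod 8 = 1)
  pull out 2: (2/65) = +1  (since 65 mod 8 = 1)
  pull out 2: (2/65) = +1  (since 65 mod 8 = 1)
  pull out 2: (2/65) = +1  (since 65 mod 8 = 1)
  pull out 2: (2/65) = +1  (since 65 mod 8 = 1)
  (1/65) = 1
Product of signs = -1

-1


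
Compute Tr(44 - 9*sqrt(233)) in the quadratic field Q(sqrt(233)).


Tr(a + b*sqrt(d)) = (a + b*sqrt(d)) + (a - b*sqrt(d)) = 2a
= 2 * (44)
= 88

88


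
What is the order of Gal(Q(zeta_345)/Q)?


|Gal(Q(zeta_345)/Q)| = phi(345)
= 176

176


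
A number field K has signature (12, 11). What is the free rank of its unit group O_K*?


By Dirichlet's unit theorem:
rank = r1 + r2 - 1
= 12 + 11 - 1
= 22

22


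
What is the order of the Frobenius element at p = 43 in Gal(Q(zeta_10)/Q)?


The Frobenius at p in Gal(Q(zeta_n)/Q) = (Z/nZ)* is the class of p, so its order is ord_10(43), the smallest k >= 1 with 43^k = 1 mod 10.
n = 10 = 2 * 5, phi(10) = 4; the order divides phi(n).
Divisors of 4: 1, 2, 4
Repeated squaring mod 10: 43^1 = 3, 43^2 = 9, 43^4 = 1
Test divisors in increasing order:
  k=1: 43^1 = 3 mod 10
  k=2: 43^2 = 9 mod 10
  k=4: 43^4 = 1 mod 10  <- first divisor giving 1
Order = 4

4


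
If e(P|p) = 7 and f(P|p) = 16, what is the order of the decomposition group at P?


|D_P| = e * f
= 7 * 16
= 112

112


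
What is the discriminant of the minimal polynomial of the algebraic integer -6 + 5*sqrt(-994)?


The element -6 + 5*sqrt(-994) has minimal polynomial:
x^2 + 12*x + 24886
Discriminant = (12)^2 - 4*(24886)
= 144 - 99544
= -99400

-99400


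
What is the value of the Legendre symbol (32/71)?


p = 71 is prime, so compute (32/71) with the reciprocity algorithm (Jacobi-symbol steps: pull out 2s via (2/n), flip via reciprocity, reduce):
  pull out 2: (2/71) = +1  (since 71 mod 8 = 7)
  pull out 2: (2/71) = +1  (since 71 mod 8 = 7)
  pull out 2: (2/71) = +1  (since 71 mod 8 = 7)
  pull out 2: (2/71) = +1  (since 71 mod 8 = 7)
  pull out 2: (2/71) = +1  (since 71 mod 8 = 7)
  (1/71) = 1
Product of signs = 1
(32/71) = 1

1


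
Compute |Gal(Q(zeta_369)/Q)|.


|Gal(Q(zeta_369)/Q)| = phi(369)
= 240

240


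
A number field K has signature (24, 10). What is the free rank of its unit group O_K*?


By Dirichlet's unit theorem:
rank = r1 + r2 - 1
= 24 + 10 - 1
= 33

33


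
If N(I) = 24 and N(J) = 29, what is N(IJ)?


N(IJ) = N(I) * N(J)
= 24 * 29
= 696

696


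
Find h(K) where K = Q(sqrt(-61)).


K = Q(sqrt(-61)). d mod 4 = 3, so D = disc(K) = 4d = -244
h(K) equals the number of primitive reduced positive-definite forms (a, b, c) = a*x^2 + b*x*y + c*y^2 with b^2 - 4ac = D,
where reduced means |b| <= a <= c, with b >= 0 whenever |b| = a or a = c, and primitive means gcd(a, b, c) = 1.
Reduced forces 3a^2 <= |D| = 244, so 1 <= a <= 9; b must have the parity of D, and c = (b^2 - D)/(4a) must be an integer >= a.
Enumerate a = 1..9, b in [-a, a]:
  a=1: (1, 0, 61)  [1]
  a=2: (2, 2, 31)  [1]
  a=3..4: none
  a=5: (5, -4, 13), (5, 4, 13)  [2]
  a=6: none
  a=7: (7, -6, 10), (7, 6, 10)  [2]
  a=8..9: none
Total reduced forms: 1 + 1 + 2 + 2 = 6
h = 6

6


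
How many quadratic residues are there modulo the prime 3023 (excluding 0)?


For prime p, the number of non-zero quadratic residues is (p-1)/2.
= (3023-1)/2
= 1511

1511


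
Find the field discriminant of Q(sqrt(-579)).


For K = Q(sqrt(d)) with d squarefree: disc(K) = d if d = 1 mod 4, and disc(K) = 4d if d = 2 or 3 mod 4.
Here d = -579, and d mod 4 = 1.
d = 1 mod 4 (O_K = Z[(1+sqrt(d))/2]), so disc(K) = d = -579

-579


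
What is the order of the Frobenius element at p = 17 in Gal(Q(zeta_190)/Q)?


The Frobenius at p in Gal(Q(zeta_n)/Q) = (Z/nZ)* is the class of p, so its order is ord_190(17), the smallest k >= 1 with 17^k = 1 mod 190.
n = 190 = 2 * 5 * 19, phi(190) = 72; the order divides phi(n).
Divisors of 72: 1, 2, 3, 4, 6, 8, 9, 12, 18, 24, 36, 72
Repeated squaring mod 190: 17^1 = 17, 17^2 = 99, 17^4 = 111, 17^8 = 161, 17^16 = 81, 17^32 = 101, 17^64 = 131
Test divisors in increasing order:
  k=1: 17^1 = 17 mod 190
  k=2: 17^2 = 99 mod 190
  k=3: 17^3 = 99 * 17 = 163 mod 190
  k=4: 17^4 = 111 mod 190
  k=6: 17^6 = 111 * 99 = 159 mod 190
  k=8: 17^8 = 161 mod 190
  k=9: 17^9 = 161 * 17 = 77 mod 190
  k=12: 17^12 = 161 * 111 = 11 mod 190
  k=18: 17^18 = 81 * 99 = 39 mod 190
  k=24: 17^24 = 81 * 161 = 121 mod 190
  k=36: 17^36 = 101 * 111 = 1 mod 190  <- first divisor giving 1
Order = 36

36


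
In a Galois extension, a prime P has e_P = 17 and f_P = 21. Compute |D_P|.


|D_P| = e * f
= 17 * 21
= 357

357


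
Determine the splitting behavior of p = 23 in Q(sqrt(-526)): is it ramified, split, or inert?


K = Q(sqrt(-526)). Since d mod 4 = 2, disc(K) = -2104.
Check p | disc: -2104 mod 23 = 12.
p does not divide disc. Compute Legendre symbol (d/p):
3^((23-1)/2) mod 23 = 1
(d/p) = 1, so p splits: (p) = P*P' with e=1, f=1, g=2.
Therefore p is split.

split


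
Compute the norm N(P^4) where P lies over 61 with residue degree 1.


N(P^a) = p^(a*f)
= 61^(4*1)
= 61^4
= 13845841

13845841


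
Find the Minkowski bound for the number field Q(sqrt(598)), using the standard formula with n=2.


d = 598, d mod 4 = 2, so disc(K) = 4d = 2392; |disc(K)| = 2392
Real quadratic field, so n = 2, s = r2 = 0, r1 = 2
M = (n!/n^n) * (4/pi)^s * sqrt(|disc(K)|) = (2!/2^2) * (4/pi)^0 * sqrt(2392)
= 0.5 * 1.000000 * 48.908077
= 24.4540

24.4540


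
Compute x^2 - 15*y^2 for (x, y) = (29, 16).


x^2 - d*y^2
= 29^2 - 15*16^2
= 841 - 3840
= -2999

-2999


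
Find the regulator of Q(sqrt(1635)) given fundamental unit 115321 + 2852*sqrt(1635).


epsilon = 115321 + 2852*sqrt(1635)
= 230642.0000
R = ln(230642.0000)
= 12.3486

12.3486


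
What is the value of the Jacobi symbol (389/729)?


Compute (389/729) via quadratic reciprocity:
  reciprocity: (389/729) -> +(729/389)
  reduce: (340/389)
  pull out 2: (2/389) = -1  (since 389 mod 8 = 5)
  pull out 2: (2/389) = -1  (since 389 mod 8 = 5)
  reciprocity: (85/389) -> +(389/85)
  reduce: (49/85)
  reciprocity: (49/85) -> +(85/49)
  reduce: (36/49)
  pull out 2: (2/49) = +1  (since 49 mod 8 = 1)
  pull out 2: (2/49) = +1  (since 49 mod 8 = 1)
  reciprocity: (9/49) -> +(49/9)
  reduce: (4/9)
  pull out 2: (2/9) = +1  (since 9 mod 8 = 1)
  pull out 2: (2/9) = +1  (since 9 mod 8 = 1)
  (1/9) = 1
Product of signs = 1

1


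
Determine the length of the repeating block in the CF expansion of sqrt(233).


Run the CF algorithm for sqrt(233).
a_0 = floor(sqrt(233)) = 15; set m_0=0, q_0=1.
Recurrence: m' = q*a - m,  q' = (d - m'^2)/q,  a' = floor((a_0 + m')/q').
  step 1: m=15, q=8, a=3
  step 2: m=9, q=19, a=1
  step 3: m=10, q=7, a=3
  step 4: m=11, q=16, a=1
  step 5: m=5, q=13, a=1
  step 6: m=8, q=13, a=1
  step 7: m=5, q=16, a=1
  step 8: m=11, q=7, a=3
  step 9: m=10, q=19, a=1
  step 10: m=9, q=8, a=3
  step 11: m=15, q=1, a=30
a_11 = 2*a_0 = 30, so the period closes here.
sqrt(233) = [15; 3, 1, 3, 1, 1, 1, 1, 3, 1, 3, 30]
Period length = 11

11


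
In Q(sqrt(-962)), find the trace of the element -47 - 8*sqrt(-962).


Tr(a + b*sqrt(d)) = (a + b*sqrt(d)) + (a - b*sqrt(d)) = 2a
= 2 * (-47)
= -94

-94


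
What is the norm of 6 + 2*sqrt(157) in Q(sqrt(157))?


N(a + b*sqrt(d)) = a^2 - d*b^2
= (6)^2 - (157)*(2)^2
= 36 - 628
= -592

-592


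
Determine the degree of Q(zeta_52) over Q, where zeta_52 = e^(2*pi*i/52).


The degree equals Euler's totient phi(52).
52 = 2^2 * 13
phi(52) = 24

24


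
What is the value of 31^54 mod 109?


p = 109 is prime and the exponent is (p-1)/2 = 54, so by Euler's criterion 31^54 = (31/109) = +1 or -1 mod 109.
Compute by square-and-multiply:
  54 = 32 + 16 + 4 + 2 (binary 110110)
  Repeated squaring mod 109: 31^1 = 31, 31^2 = 89, 31^4 = 73, 31^8 = 97, 31^16 = 35, 31^32 = 26
  31^54 = 31^32 * 31^16 * 31^4 * 31^2 = 26 * 35 * 73 * 89 mod 109
    26 * 35 = 910 = 38 mod 109
    38 * 73 = 2774 = 49 mod 109
    49 * 89 = 4361 = 1 mod 109
  31^54 = 1 mod 109
Result 1: 31 is a quadratic residue mod 109.
31^54 mod 109 = 1

1


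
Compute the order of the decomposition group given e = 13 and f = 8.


|D_P| = e * f
= 13 * 8
= 104

104


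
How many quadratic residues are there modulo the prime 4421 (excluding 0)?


For prime p, the number of non-zero quadratic residues is (p-1)/2.
= (4421-1)/2
= 2210

2210


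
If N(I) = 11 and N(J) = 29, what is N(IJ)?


N(IJ) = N(I) * N(J)
= 11 * 29
= 319

319


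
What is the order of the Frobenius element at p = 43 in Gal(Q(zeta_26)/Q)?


The Frobenius at p in Gal(Q(zeta_n)/Q) = (Z/nZ)* is the class of p, so its order is ord_26(43), the smallest k >= 1 with 43^k = 1 mod 26.
n = 26 = 2 * 13, phi(26) = 12; the order divides phi(n).
Divisors of 12: 1, 2, 3, 4, 6, 12
Repeated squaring mod 26: 43^1 = 17, 43^2 = 3, 43^4 = 9, 43^8 = 3
Test divisors in increasing order:
  k=1: 43^1 = 17 mod 26
  k=2: 43^2 = 3 mod 26
  k=3: 43^3 = 3 * 17 = 25 mod 26
  k=4: 43^4 = 9 mod 26
  k=6: 43^6 = 9 * 3 = 1 mod 26  <- first divisor giving 1
Order = 6

6


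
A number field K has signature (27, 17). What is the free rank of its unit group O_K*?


By Dirichlet's unit theorem:
rank = r1 + r2 - 1
= 27 + 17 - 1
= 43

43


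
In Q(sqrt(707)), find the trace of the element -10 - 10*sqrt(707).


Tr(a + b*sqrt(d)) = (a + b*sqrt(d)) + (a - b*sqrt(d)) = 2a
= 2 * (-10)
= -20

-20


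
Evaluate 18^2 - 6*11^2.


x^2 - d*y^2
= 18^2 - 6*11^2
= 324 - 726
= -402

-402


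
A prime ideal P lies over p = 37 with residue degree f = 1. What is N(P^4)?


N(P^a) = p^(a*f)
= 37^(4*1)
= 37^4
= 1874161

1874161


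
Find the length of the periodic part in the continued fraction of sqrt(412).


Run the CF algorithm for sqrt(412).
a_0 = floor(sqrt(412)) = 20; set m_0=0, q_0=1.
Recurrence: m' = q*a - m,  q' = (d - m'^2)/q,  a' = floor((a_0 + m')/q').
  step 1: m=20, q=12, a=3
  step 2: m=16, q=13, a=2
  step 3: m=10, q=24, a=1
  step 4: m=14, q=9, a=3
  step 5: m=13, q=27, a=1
  step 6: m=14, q=8, a=4
  step 7: m=18, q=11, a=3
  step 8: m=15, q=17, a=2
  step 9: m=19, q=3, a=13
  step 10: m=20, q=4, a=10
  step 11: m=20, q=3, a=13
  step 12: m=19, q=17, a=2
  step 13: m=15, q=11, a=3
  step 14: m=18, q=8, a=4
  step 15: m=14, q=27, a=1
  step 16: m=13, q=9, a=3
  step 17: m=14, q=24, a=1
  step 18: m=10, q=13, a=2
  step 19: m=16, q=12, a=3
  step 20: m=20, q=1, a=40
a_20 = 2*a_0 = 40, so the period closes here.
sqrt(412) = [20; 3, 2, 1, 3, 1, 4, 3, 2, 13, 10, 13, 2, 3, 4, 1, 3, 1, 2, 3, 40]
Period length = 20

20


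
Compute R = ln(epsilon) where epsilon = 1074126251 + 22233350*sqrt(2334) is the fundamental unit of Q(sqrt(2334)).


epsilon = 1074126251 + 22233350*sqrt(2334)
= 2.1483e+09
R = ln(2.1483e+09)
= 21.4879

21.4879


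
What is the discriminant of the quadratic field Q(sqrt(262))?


For K = Q(sqrt(d)) with d squarefree: disc(K) = d if d = 1 mod 4, and disc(K) = 4d if d = 2 or 3 mod 4.
Here d = 262, and d mod 4 = 2.
d = 2 mod 4, not 1 (O_K = Z[sqrt(d)]), so disc(K) = 4d = 4 * (262) = 1048

1048


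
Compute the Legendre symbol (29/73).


p = 73 is prime, so compute (29/73) with the reciprocity algorithm (Jacobi-symbol steps: pull out 2s via (2/n), flip via reciprocity, reduce):
  reciprocity: (29/73) -> +(73/29)
  reduce: (15/29)
  reciprocity: (15/29) -> +(29/15)
  reduce: (14/15)
  pull out 2: (2/15) = +1  (since 15 mod 8 = 7)
  reciprocity: (7/15) -> -(15/7)
  reduce: (1/7)
  (1/7) = 1
Product of signs = -1
(29/73) = -1

-1


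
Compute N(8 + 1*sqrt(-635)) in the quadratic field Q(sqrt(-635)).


N(a + b*sqrt(d)) = a^2 - d*b^2
= (8)^2 - (-635)*(1)^2
= 64 + 635
= 699

699


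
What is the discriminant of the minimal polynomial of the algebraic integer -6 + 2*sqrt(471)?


The element -6 + 2*sqrt(471) has minimal polynomial:
x^2 + 12*x - 1848
Discriminant = (12)^2 - 4*(-1848)
= 144 + 7392
= 7536

7536


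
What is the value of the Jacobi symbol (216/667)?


Compute (216/667) via quadratic reciprocity:
  pull out 2: (2/667) = -1  (since 667 mod 8 = 3)
  pull out 2: (2/667) = -1  (since 667 mod 8 = 3)
  pull out 2: (2/667) = -1  (since 667 mod 8 = 3)
  reciprocity: (27/667) -> -(667/27)
  reduce: (19/27)
  reciprocity: (19/27) -> -(27/19)
  reduce: (8/19)
  pull out 2: (2/19) = -1  (since 19 mod 8 = 3)
  pull out 2: (2/19) = -1  (since 19 mod 8 = 3)
  pull out 2: (2/19) = -1  (since 19 mod 8 = 3)
  (1/19) = 1
Product of signs = 1

1


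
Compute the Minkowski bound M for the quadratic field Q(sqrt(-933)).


d = -933, d mod 4 = 3, so disc(K) = 4d = -3732; |disc(K)| = 3732
Imaginary quadratic field, so n = 2, s = r2 = 1, r1 = 0
M = (n!/n^n) * (4/pi)^s * sqrt(|disc(K)|) = (2!/2^2) * (4/pi)^1 * sqrt(3732)
= 0.5 * 1.273240 * 61.090097
= 38.8912

38.8912


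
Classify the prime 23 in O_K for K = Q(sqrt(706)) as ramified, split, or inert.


K = Q(sqrt(706)). Since d mod 4 = 2, disc(K) = 2824.
Check p | disc: 2824 mod 23 = 18.
p does not divide disc. Compute Legendre symbol (d/p):
16^((23-1)/2) mod 23 = 1
(d/p) = 1, so p splits: (p) = P*P' with e=1, f=1, g=2.
Therefore p is split.

split


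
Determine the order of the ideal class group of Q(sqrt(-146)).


K = Q(sqrt(-146)). d mod 4 = 2, so D = disc(K) = 4d = -584
h(K) equals the number of primitive reduced positive-definite forms (a, b, c) = a*x^2 + b*x*y + c*y^2 with b^2 - 4ac = D,
where reduced means |b| <= a <= c, with b >= 0 whenever |b| = a or a = c, and primitive means gcd(a, b, c) = 1.
Reduced forces 3a^2 <= |D| = 584, so 1 <= a <= 13; b must have the parity of D, and c = (b^2 - D)/(4a) must be an integer >= a.
Enumerate a = 1..13, b in [-a, a]:
  a=1: (1, 0, 146)  [1]
  a=2: (2, 0, 73)  [1]
  a=3: (3, -2, 49), (3, 2, 49)  [2]
  a=4: none
  a=5: (5, -4, 30), (5, 4, 30)  [2]
  a=6: (6, -4, 25), (6, 4, 25)  [2]
  a=7: (7, -2, 21), (7, 2, 21)  [2]
  a=8: none
  a=9: (9, -8, 18), (9, 8, 18)  [2]
  a=10: (10, -4, 15), (10, 4, 15)  [2]
  a=11..12: none
  a=13: (13, -12, 14), (13, 12, 14)  [2]
Total reduced forms: 1 + 1 + 2 + 2 + 2 + 2 + 2 + 2 + 2 = 16
h = 16

16


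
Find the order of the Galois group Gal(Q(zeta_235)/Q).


|Gal(Q(zeta_235)/Q)| = phi(235)
= 184

184


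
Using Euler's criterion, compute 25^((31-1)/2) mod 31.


p = 31 is prime and the exponent is (p-1)/2 = 15, so by Euler's criterion 25^15 = (25/31) = +1 or -1 mod 31.
Compute by square-and-multiply:
  15 = 8 + 4 + 2 + 1 (binary 1111)
  Repeated squaring mod 31: 25^1 = 25, 25^2 = 5, 25^4 = 25, 25^8 = 5
  25^15 = 25^8 * 25^4 * 25^2 * 25^1 = 5 * 25 * 5 * 25 mod 31
    5 * 25 = 125 = 1 mod 31
    1 * 5 = 5 = 5 mod 31
    5 * 25 = 125 = 1 mod 31
  25^15 = 1 mod 31
Result 1: 25 is a quadratic residue mod 31.
25^15 mod 31 = 1

1


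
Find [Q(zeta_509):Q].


The degree equals Euler's totient phi(509).
509 = 509
phi(509) = 508

508


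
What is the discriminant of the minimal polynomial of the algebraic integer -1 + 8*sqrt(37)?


The element -1 + 8*sqrt(37) has minimal polynomial:
x^2 + 2*x - 2367
Discriminant = (2)^2 - 4*(-2367)
= 4 + 9468
= 9472

9472


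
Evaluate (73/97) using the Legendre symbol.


p = 97 is prime, so compute (73/97) with the reciprocity algorithm (Jacobi-symbol steps: pull out 2s via (2/n), flip via reciprocity, reduce):
  reciprocity: (73/97) -> +(97/73)
  reduce: (24/73)
  pull out 2: (2/73) = +1  (since 73 mod 8 = 1)
  pull out 2: (2/73) = +1  (since 73 mod 8 = 1)
  pull out 2: (2/73) = +1  (since 73 mod 8 = 1)
  reciprocity: (3/73) -> +(73/3)
  reduce: (1/3)
  (1/3) = 1
Product of signs = 1
(73/97) = 1

1


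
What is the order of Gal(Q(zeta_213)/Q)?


|Gal(Q(zeta_213)/Q)| = phi(213)
= 140

140


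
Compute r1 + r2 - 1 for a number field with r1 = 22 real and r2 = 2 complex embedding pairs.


By Dirichlet's unit theorem:
rank = r1 + r2 - 1
= 22 + 2 - 1
= 23

23
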